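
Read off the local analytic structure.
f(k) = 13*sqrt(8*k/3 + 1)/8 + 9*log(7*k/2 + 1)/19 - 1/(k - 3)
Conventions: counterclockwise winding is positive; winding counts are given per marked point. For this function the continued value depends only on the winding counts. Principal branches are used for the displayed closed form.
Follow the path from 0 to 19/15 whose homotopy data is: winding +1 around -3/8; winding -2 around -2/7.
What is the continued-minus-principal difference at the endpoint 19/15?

The rational part is single-valued and drops out of the difference; each branch term changes only by its own monodromy.
(9/19)*log(1 - k/(-2/7)): each positive loop around -2/7 adds 2*pi*i to the log, so winding -2 contributes (9/19)*(-2)*2*pi*i = -(36/19)*pi*i.
(13/8)*sqrt(1 - k/(-3/8)): winding +1 is odd, the square root flips sign, contributing -2*(13/8)*sqrt(1 - (19/15)/(-3/8)) = -2*(13/8)*sqrt(197/45) = -(13/60)*sqrt(985).
Summing the contributions at k = 19/15 gives (-(13/60)*sqrt(985)) - ((36/19)*pi)*i.

Continued minus principal equals (-(13/60)*sqrt(985)) - ((36/19)*pi)*i.


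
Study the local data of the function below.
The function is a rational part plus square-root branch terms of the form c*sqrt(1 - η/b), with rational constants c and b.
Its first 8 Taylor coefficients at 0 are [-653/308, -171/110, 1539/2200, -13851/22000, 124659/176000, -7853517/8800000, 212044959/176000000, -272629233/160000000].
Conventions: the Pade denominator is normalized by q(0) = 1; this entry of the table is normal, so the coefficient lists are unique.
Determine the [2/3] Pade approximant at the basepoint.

The Pade approximant has numerator coefficients [-653/308, -2382041/475860, -33325377/12689600]; denominator coefficients [1, 503/309, 15453/41200, -3591/103000].

Taylor coefficients needed (read off): a_0 = -653/308, a_1 = -171/110, a_2 = 1539/2200, a_3 = -13851/22000, a_4 = 124659/176000, a_5 = -7853517/8800000.
Write the denominator as Q(η) = 1 + q1*η + q2*η^2 + q3*η^3. Requiring Q*f - P = O(η^6) with deg P <= 2 kills the coefficients of η^3..η^5 in Q*f:
  η^3: a_3 + q1*a_2 + q2*a_1 + q3*a_0 = 0, i.e. -13851/22000 + (1539/2200)*q1 + (-171/110)*q2 + (-653/308)*q3 = 0.
  η^4: a_4 + q1*a_3 + q2*a_2 + q3*a_1 = 0, i.e. 124659/176000 + (-13851/22000)*q1 + (1539/2200)*q2 + (-171/110)*q3 = 0.
  η^5: a_5 + q1*a_4 + q2*a_3 + q3*a_2 = 0, i.e. -7853517/8800000 + (124659/176000)*q1 + (-13851/22000)*q2 + (1539/2200)*q3 = 0.
Solving this linear system: q1 = 503/309, q2 = 15453/41200, q3 = -3591/103000.
The numerator is Q*f truncated at degree 2: P0 = a_0 = -653/308; P1 = a_1 + q1*a_0 = -2382041/475860; P2 = a_2 + q1*a_1 + q2*a_0 = -33325377/12689600.


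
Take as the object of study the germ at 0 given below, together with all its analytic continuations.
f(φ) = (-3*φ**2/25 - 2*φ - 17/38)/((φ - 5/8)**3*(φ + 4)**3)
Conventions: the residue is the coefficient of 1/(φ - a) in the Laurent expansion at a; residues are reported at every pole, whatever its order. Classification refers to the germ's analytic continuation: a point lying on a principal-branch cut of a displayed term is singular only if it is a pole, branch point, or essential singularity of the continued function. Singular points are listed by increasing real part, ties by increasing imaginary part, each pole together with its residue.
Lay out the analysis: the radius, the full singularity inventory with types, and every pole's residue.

Radius of convergence at 0: 5/8.
At -4: a pole of order 3; residue -261471744/32938379575.
At 5/8: a pole of order 3; residue 261471744/32938379575.

Denominator factor (φ - 5/8)^3: pole of order 3 at 5/8, modulus 5/8.
Denominator factor (φ + 4)^3: pole of order 3 at -4, modulus 4.
The radius of convergence is the smallest modulus among the singular points: 5/8.
At the order-3 pole -4 set g(φ) = (φ - (-4))^3*f(φ) = (-3*φ**2/25 - 2*φ - 17/38)/(φ - 5/8)**3.
Order-3 pole: residue = g''(a)/2; g''(-4) = -522943488/32938379575, so the residue is -261471744/32938379575.
At the order-3 pole 5/8 set g(φ) = (φ - (5/8))^3*f(φ) = (-3*φ**2/25 - 2*φ - 17/38)/(φ + 4)**3.
Order-3 pole: residue = g''(a)/2; g''(5/8) = 522943488/32938379575, so the residue is 261471744/32938379575.
List the singular points by increasing real part (a conjugate pair: the negative imaginary part first).


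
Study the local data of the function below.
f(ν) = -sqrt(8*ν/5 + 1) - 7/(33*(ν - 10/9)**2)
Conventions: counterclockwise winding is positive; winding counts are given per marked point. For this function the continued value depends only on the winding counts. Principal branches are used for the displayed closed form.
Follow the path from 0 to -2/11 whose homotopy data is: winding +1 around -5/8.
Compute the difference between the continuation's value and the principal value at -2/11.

The rational part is single-valued and drops out of the difference; each branch term changes only by its own monodromy.
(-1)*sqrt(1 - ν/(-5/8)): winding +1 is odd, the square root flips sign, contributing -2*(-1)*sqrt(1 - (-2/11)/(-5/8)) = -2*(-1)*sqrt(39/55) = (2/55)*sqrt(2145).
Summing the contributions at ν = -2/11 gives (2/55)*sqrt(2145).

Continued minus principal equals (2/55)*sqrt(2145).


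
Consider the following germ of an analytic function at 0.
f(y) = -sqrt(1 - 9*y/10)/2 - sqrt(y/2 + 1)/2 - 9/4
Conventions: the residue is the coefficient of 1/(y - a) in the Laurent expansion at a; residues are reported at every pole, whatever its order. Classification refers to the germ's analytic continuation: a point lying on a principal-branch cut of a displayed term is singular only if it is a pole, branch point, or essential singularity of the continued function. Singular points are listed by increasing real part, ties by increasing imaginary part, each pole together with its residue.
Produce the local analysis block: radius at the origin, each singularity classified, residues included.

Radius of convergence at 0: 10/9.
At -2: an algebraic (square-root) branch point.
At 10/9: an algebraic (square-root) branch point.

Branch term (-1/2)*sqrt(1 - y/(10/9)): its argument vanishes at y = 10/9, a square-root branch point, modulus 10/9.
Branch term (-1/2)*sqrt(1 - y/(-2)): its argument vanishes at y = -2, a square-root branch point, modulus 2.
The radius of convergence is the smallest modulus among the singular points: 10/9.
List the singular points by increasing real part (a conjugate pair: the negative imaginary part first).


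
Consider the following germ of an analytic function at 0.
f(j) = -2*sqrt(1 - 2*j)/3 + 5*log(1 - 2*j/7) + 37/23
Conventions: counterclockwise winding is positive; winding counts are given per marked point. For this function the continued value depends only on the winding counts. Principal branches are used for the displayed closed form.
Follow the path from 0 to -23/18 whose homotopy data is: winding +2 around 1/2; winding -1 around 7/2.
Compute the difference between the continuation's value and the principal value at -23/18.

Continued minus principal equals -(10)*pi*i.

The rational part is single-valued and drops out of the difference; each branch term changes only by its own monodromy.
(5)*log(1 - j/(7/2)): each positive loop around 7/2 adds 2*pi*i to the log, so winding -1 contributes (5)*(-1)*2*pi*i = -(10)*pi*i.
(-2/3)*sqrt(1 - j/(1/2)): winding +2 is even, the square root returns to the same sheet, contribution 0.
Summing the contributions at j = -23/18 gives -(10)*pi*i.


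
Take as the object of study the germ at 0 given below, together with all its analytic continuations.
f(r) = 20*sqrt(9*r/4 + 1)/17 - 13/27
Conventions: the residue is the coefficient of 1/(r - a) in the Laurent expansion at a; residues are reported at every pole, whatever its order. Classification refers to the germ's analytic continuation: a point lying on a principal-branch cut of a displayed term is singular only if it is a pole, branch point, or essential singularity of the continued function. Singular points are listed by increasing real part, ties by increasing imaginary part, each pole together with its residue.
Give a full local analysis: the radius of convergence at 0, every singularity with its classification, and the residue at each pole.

Branch term (20/17)*sqrt(1 - r/(-4/9)): its argument vanishes at r = -4/9, a square-root branch point, modulus 4/9.
The radius of convergence is the smallest modulus among the singular points: 4/9.

Radius of convergence at 0: 4/9.
At -4/9: an algebraic (square-root) branch point.


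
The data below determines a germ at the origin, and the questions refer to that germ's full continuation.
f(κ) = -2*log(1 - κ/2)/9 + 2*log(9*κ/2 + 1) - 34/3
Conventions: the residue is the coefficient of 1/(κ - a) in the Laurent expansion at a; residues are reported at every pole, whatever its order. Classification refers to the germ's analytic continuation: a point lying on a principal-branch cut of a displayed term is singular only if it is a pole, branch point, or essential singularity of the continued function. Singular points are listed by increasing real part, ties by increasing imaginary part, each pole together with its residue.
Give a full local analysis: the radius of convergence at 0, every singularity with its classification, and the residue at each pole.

Branch term (2)*log(1 - κ/(-2/9)): its argument vanishes at κ = -2/9, a logarithmic branch point, modulus 2/9.
Branch term (-2/9)*log(1 - κ/(2)): its argument vanishes at κ = 2, a logarithmic branch point, modulus 2.
The radius of convergence is the smallest modulus among the singular points: 2/9.
List the singular points by increasing real part (a conjugate pair: the negative imaginary part first).

Radius of convergence at 0: 2/9.
At -2/9: a logarithmic branch point.
At 2: a logarithmic branch point.


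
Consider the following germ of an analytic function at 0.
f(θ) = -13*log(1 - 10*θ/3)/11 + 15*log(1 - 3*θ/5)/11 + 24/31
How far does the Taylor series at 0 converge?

Branch term (-13/11)*log(1 - θ/(3/10)): its argument vanishes at θ = 3/10, a logarithmic branch point, modulus 3/10.
Branch term (15/11)*log(1 - θ/(5/3)): its argument vanishes at θ = 5/3, a logarithmic branch point, modulus 5/3.
The radius of convergence is the smallest modulus among the singular points: 3/10.

The radius of convergence is 3/10.


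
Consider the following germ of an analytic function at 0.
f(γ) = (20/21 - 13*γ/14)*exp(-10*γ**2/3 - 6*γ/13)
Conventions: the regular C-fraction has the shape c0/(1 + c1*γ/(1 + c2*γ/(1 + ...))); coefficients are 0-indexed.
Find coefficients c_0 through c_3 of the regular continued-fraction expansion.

The regular C-fraction coefficients are [20/21, 747/520, -3926587/1165320, 33881925760/16341894153].

Taylor coefficients (expand at 0): a_0 = 20/21, a_1 = -249/182, a_2 = -28157/10647, a_3 = 68374/15379.
c0 = a_0 = 20/21. Peel one level at a time: if S = 1 + c*γ/S' with S'(0) = 1, then c is the γ-coefficient of S and S' = c*γ/(S - 1).
S_1 = c0/f = 1 + (747/520)*γ + (3926587/811200)*γ^2 + ...; c1 = 747/520.
S_2 = c1*γ/(S_1 - 1) = 1 + (-3926587/1165320)*γ + (5929337008/848731689)*γ^2 + ...; c2 = -3926587/1165320.
S_3 = c2*γ/(S_2 - 1) = 1 + (33881925760/16341894153)*γ + ...; c3 = 33881925760/16341894153.


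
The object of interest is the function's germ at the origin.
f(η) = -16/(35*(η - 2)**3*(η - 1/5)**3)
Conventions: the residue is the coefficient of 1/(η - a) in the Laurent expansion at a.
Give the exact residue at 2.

At the order-3 pole 2 set g(η) = (η - (2))^3*f(η) = -16/(35*(η - 1/5)**3).
Order-3 pole: residue = g''(a)/2; g''(2) = -40000/137781, so the residue is -20000/137781.

The residue is -20000/137781.


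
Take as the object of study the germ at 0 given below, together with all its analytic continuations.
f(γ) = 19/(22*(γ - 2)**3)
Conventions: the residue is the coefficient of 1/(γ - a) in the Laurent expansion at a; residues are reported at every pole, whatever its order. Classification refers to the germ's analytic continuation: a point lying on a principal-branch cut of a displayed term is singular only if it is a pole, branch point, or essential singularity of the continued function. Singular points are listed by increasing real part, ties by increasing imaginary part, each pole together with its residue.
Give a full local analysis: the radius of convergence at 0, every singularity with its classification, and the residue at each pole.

Radius of convergence at 0: 2.
At 2: a pole of order 3; residue 0.

Denominator factor (γ - 2)^3: pole of order 3 at 2, modulus 2.
The radius of convergence is the smallest modulus among the singular points: 2.
At the order-3 pole 2 set g(γ) = (γ - (2))^3*f(γ) = 19/22.
Order-3 pole: residue = g''(a)/2; g''(2) = 0, so the residue is 0.


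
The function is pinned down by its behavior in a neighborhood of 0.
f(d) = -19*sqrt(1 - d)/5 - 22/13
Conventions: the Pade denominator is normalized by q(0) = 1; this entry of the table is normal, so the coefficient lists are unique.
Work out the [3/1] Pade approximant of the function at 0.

Taylor coefficients needed (expand at 0): a_0 = -357/65, a_1 = 19/10, a_2 = 19/40, a_3 = 19/80, a_4 = 19/128.
Write the denominator as Q(d) = 1 + q1*d. Requiring Q*f - P = O(d^5) with deg P <= 3 kills the coefficients of d^4..d^4 in Q*f:
  d^4: a_4 + q1*a_3 = 0, i.e. 19/128 + (19/80)*q1 = 0.
Solving this linear system: q1 = -5/8.
The numerator is Q*f truncated at degree 3: P0 = a_0 = -357/65; P1 = a_1 + q1*a_0 = 2773/520; P2 = a_2 + q1*a_1 = -57/80; P3 = a_3 + q1*a_2 = -19/320.

The Pade approximant has numerator coefficients [-357/65, 2773/520, -57/80, -19/320]; denominator coefficients [1, -5/8].


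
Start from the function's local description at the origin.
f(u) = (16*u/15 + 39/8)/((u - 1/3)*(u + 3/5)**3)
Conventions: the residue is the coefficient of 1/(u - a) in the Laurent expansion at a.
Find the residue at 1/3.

The residue is 20175/3136.

At the order-1 pole 1/3 set g(u) = (u - (1/3))*f(u) = (16*u/15 + 39/8)/(u + 3/5)**3.
Simple pole: residue = g(a) at a = 1/3, which is 20175/3136.


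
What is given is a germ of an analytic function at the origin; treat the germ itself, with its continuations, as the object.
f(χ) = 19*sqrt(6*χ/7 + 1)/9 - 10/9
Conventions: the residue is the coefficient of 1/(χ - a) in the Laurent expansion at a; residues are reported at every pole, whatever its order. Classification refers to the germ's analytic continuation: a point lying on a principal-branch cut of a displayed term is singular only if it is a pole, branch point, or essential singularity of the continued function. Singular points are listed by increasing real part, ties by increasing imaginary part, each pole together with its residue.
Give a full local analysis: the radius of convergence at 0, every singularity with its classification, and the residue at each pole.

Radius of convergence at 0: 7/6.
At -7/6: an algebraic (square-root) branch point.

Branch term (19/9)*sqrt(1 - χ/(-7/6)): its argument vanishes at χ = -7/6, a square-root branch point, modulus 7/6.
The radius of convergence is the smallest modulus among the singular points: 7/6.


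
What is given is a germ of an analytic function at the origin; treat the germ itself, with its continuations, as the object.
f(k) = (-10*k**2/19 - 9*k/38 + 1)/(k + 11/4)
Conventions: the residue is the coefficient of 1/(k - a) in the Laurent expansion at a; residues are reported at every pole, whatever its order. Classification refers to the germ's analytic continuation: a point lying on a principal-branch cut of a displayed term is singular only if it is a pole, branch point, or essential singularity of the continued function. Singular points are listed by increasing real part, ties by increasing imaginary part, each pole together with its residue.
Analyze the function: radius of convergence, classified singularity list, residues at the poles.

Denominator factor (k + 11/4): pole of order 1 at -11/4, modulus 11/4.
The radius of convergence is the smallest modulus among the singular points: 11/4.
At the order-1 pole -11/4 set g(k) = (k - (-11/4))*f(k) = -10*k**2/19 - 9*k/38 + 1.
Simple pole: residue = g(a) at a = -11/4, which is -177/76.

Radius of convergence at 0: 11/4.
At -11/4: a pole of order 1; residue -177/76.


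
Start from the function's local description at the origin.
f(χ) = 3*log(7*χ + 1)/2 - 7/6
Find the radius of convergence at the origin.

Branch term (3/2)*log(1 - χ/(-1/7)): its argument vanishes at χ = -1/7, a logarithmic branch point, modulus 1/7.
The radius of convergence is the smallest modulus among the singular points: 1/7.

The radius of convergence is 1/7.


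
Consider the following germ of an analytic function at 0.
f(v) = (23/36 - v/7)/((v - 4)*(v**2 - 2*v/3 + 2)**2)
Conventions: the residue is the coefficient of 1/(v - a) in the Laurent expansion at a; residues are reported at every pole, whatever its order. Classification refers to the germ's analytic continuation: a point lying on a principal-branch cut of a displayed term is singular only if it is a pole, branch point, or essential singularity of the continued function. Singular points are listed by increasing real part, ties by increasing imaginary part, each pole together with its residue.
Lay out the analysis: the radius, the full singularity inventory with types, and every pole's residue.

Radius of convergence at 0: sqrt(2).
At (1/3) - ((1/3)*sqrt(17))*i: a pole of order 2; residue (-17/118496) - ((65173/17122672)*sqrt(17))*i.
At (1/3) + ((1/3)*sqrt(17))*i: a pole of order 2; residue (-17/118496) + ((65173/17122672)*sqrt(17))*i.
At 4: a pole of order 1; residue 17/59248.


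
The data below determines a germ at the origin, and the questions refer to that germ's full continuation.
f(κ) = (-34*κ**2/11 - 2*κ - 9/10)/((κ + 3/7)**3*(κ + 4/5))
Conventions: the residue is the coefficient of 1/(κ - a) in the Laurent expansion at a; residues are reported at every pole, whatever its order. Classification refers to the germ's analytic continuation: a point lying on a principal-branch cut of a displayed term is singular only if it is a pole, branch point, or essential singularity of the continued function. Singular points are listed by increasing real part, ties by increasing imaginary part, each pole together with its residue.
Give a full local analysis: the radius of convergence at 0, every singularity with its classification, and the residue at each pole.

Radius of convergence at 0: 3/7.
At -4/5: a pole of order 1; residue 1205645/48334.
At -3/7: a pole of order 3; residue -1205645/48334.

Denominator factor (κ + 3/7)^3: pole of order 3 at -3/7, modulus 3/7.
Denominator factor (κ + 4/5): pole of order 1 at -4/5, modulus 4/5.
The radius of convergence is the smallest modulus among the singular points: 3/7.
At the order-1 pole -4/5 set g(κ) = (κ - (-4/5))*f(κ) = (-34*κ**2/11 - 2*κ - 9/10)/(κ + 3/7)**3.
Simple pole: residue = g(a) at a = -4/5, which is 1205645/48334.
At the order-3 pole -3/7 set g(κ) = (κ - (-3/7))^3*f(κ) = (-34*κ**2/11 - 2*κ - 9/10)/(κ + 4/5).
Order-3 pole: residue = g''(a)/2; g''(-3/7) = -1205645/24167, so the residue is -1205645/48334.
List the singular points by increasing real part (a conjugate pair: the negative imaginary part first).


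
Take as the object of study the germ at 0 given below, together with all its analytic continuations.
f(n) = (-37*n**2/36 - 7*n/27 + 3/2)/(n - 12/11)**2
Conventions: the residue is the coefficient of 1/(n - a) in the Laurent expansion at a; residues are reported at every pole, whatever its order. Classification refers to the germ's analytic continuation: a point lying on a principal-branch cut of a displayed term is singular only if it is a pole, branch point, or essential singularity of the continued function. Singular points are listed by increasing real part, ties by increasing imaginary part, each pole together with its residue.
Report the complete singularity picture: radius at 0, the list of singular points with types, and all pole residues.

Radius of convergence at 0: 12/11.
At 12/11: a pole of order 2; residue -743/297.

Denominator factor (n - 12/11)^2: pole of order 2 at 12/11, modulus 12/11.
The radius of convergence is the smallest modulus among the singular points: 12/11.
At the order-2 pole 12/11 set g(n) = (n - (12/11))^2*f(n) = -37*n**2/36 - 7*n/27 + 3/2.
Order-2 pole: residue = g'(a); g'(12/11) = -743/297, so the residue is -743/297.


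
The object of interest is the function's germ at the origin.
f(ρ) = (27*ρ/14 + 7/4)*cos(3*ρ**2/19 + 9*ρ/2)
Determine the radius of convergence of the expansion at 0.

The factor cos(3*ρ**2/19 + 9*ρ/2) is entire and contributes no finite singular point.
The polynomial part has no poles.
No finite singular points: the Taylor series at 0 converges everywhere.

The radius of convergence is infinite.


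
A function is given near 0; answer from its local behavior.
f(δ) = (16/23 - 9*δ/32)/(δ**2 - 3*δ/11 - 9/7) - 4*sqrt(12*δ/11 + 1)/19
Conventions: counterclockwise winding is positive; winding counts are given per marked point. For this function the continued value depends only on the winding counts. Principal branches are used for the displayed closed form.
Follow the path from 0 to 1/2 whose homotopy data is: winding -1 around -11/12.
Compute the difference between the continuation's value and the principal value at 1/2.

Continued minus principal equals (8/209)*sqrt(187).

The rational part is single-valued and drops out of the difference; each branch term changes only by its own monodromy.
(-4/19)*sqrt(1 - δ/(-11/12)): winding -1 is odd, the square root flips sign, contributing -2*(-4/19)*sqrt(1 - (1/2)/(-11/12)) = -2*(-4/19)*sqrt(17/11) = (8/209)*sqrt(187).
Summing the contributions at δ = 1/2 gives (8/209)*sqrt(187).


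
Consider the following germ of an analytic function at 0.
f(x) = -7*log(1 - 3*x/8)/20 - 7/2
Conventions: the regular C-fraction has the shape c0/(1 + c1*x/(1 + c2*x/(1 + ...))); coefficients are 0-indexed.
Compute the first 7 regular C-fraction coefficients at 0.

Taylor coefficients (expand at 0): a_0 = -7/2, a_1 = 21/160, a_2 = 63/2560, a_3 = 63/10240, a_4 = 567/327680, a_5 = 1701/3276800, a_6 = 1701/10485760.
c0 = a_0 = -7/2. Peel one level at a time: if S = 1 + c*x/S' with S'(0) = 1, then c is the x-coefficient of S and S' = c*x/(S - 1).
S_1 = c0/f = 1 + (3/80)*x + (27/3200)*x^2 + ...; c1 = 3/80.
S_2 = c1*x/(S_1 - 1) = 1 + (-9/40)*x + (-3/256)*x^2 + ...; c2 = -9/40.
S_3 = c2*x/(S_2 - 1) = 1 + (-5/96)*x + (-65/9216)*x^2 + ...; c3 = -5/96.
S_4 = c3*x/(S_3 - 1) = 1 + (-13/96)*x + (-3/320)*x^2 + ...; c4 = -13/96.
S_5 = c4*x/(S_4 - 1) = 1 + (-9/130)*x + (-1107/135200)*x^2 + ...; c5 = -9/130.
S_6 = c5*x/(S_5 - 1) = 1 + (-123/1040)*x + ...; c6 = -123/1040.

The regular C-fraction coefficients are [-7/2, 3/80, -9/40, -5/96, -13/96, -9/130, -123/1040].


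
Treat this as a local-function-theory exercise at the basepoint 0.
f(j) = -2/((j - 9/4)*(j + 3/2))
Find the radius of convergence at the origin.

The radius of convergence is 3/2.

Denominator factor (j + 3/2): pole of order 1 at -3/2, modulus 3/2.
Denominator factor (j - 9/4): pole of order 1 at 9/4, modulus 9/4.
The radius of convergence is the smallest modulus among the singular points: 3/2.


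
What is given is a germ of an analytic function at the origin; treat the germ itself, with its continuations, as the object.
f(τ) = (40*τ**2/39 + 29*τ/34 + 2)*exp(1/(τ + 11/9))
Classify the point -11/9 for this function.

The point is an essential singularity.

The exponent 1/(τ - (-11/9)) has a pole at -11/9, so exp(1/(τ - (-11/9))) takes every nonzero value near it: an essential singularity (not a pole of any order).


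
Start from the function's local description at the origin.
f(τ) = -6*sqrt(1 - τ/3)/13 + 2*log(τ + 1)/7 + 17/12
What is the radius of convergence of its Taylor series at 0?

Branch term (2/7)*log(1 - τ/(-1)): its argument vanishes at τ = -1, a logarithmic branch point, modulus 1.
Branch term (-6/13)*sqrt(1 - τ/(3)): its argument vanishes at τ = 3, a square-root branch point, modulus 3.
The radius of convergence is the smallest modulus among the singular points: 1.

The radius of convergence is 1.


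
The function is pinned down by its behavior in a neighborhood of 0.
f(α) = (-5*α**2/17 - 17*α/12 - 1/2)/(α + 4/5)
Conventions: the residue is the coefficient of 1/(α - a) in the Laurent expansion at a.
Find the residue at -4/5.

The residue is 227/510.

At the order-1 pole -4/5 set g(α) = (α - (-4/5))*f(α) = -5*α**2/17 - 17*α/12 - 1/2.
Simple pole: residue = g(a) at a = -4/5, which is 227/510.


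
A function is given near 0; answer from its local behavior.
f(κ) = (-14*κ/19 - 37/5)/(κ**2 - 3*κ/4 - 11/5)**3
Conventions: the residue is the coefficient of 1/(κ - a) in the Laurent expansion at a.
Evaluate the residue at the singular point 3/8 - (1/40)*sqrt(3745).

The factor κ**2 - 3*κ/4 - 11/5 splits as (κ - a)(κ - a') with a = 3/8 - (1/40)*sqrt(3745), a' = 3/8 + (1/40)*sqrt(3745). At the order-3 pole a set g(κ) = (κ - a)^3*f(κ) = [-14*κ/19 - 37/5] / (κ - a')^3.
Order-3 pole: residue = g''(a)/2; g''(3/8 - (1/40)*sqrt(3745)) = (44805120/7983605231)*sqrt(3745), so the residue is (22402560/7983605231)*sqrt(3745).

The residue is (22402560/7983605231)*sqrt(3745).


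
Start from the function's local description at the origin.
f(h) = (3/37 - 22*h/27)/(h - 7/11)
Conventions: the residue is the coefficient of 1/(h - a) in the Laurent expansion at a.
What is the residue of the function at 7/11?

The residue is -437/999.

At the order-1 pole 7/11 set g(h) = (h - (7/11))*f(h) = 3/37 - 22*h/27.
Simple pole: residue = g(a) at a = 7/11, which is -437/999.


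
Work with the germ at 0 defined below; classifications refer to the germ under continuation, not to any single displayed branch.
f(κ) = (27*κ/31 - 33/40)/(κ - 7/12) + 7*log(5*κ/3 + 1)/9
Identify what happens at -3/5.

The point is a logarithmic branch point.

The term (7/9)*log(1 - κ/(-3/5)) has argument 1 - -3/5/(-3/5) = 0 at -3/5: a logarithmic (infinitely-sheeted) branch point; the remaining terms are analytic or single-valued there.


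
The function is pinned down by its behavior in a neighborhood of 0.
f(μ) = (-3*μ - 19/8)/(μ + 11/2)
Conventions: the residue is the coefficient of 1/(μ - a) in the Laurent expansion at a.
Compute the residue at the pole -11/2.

At the order-1 pole -11/2 set g(μ) = (μ - (-11/2))*f(μ) = -3*μ - 19/8.
Simple pole: residue = g(a) at a = -11/2, which is 113/8.

The residue is 113/8.


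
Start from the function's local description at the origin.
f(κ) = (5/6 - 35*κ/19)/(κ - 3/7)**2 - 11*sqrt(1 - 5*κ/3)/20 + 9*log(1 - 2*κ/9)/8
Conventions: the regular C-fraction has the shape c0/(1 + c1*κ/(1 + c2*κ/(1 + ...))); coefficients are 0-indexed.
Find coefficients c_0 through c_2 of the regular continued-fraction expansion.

Taylor coefficients (expand at 0): a_0 = 2153/540, a_1 = 139765/12312, a_2 = 1352597/49248.
c0 = a_0 = 2153/540. Peel one level at a time: if S = 1 + c*κ/S' with S'(0) = 1, then c is the κ-coefficient of S and S' = c*κ/(S - 1).
S_1 = c0/f = 1 + (-698825/245442)*κ + (146752479065/120483550728)*κ^2 + ...; c1 = -698825/245442.
S_2 = c1*κ/(S_1 - 1) = 1 + (29350495813/68608402260)*κ + ...; c2 = 29350495813/68608402260.

The regular C-fraction coefficients are [2153/540, -698825/245442, 29350495813/68608402260].


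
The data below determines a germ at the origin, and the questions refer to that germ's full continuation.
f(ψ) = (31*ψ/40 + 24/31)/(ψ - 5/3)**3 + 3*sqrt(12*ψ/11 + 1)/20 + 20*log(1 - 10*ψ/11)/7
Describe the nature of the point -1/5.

Denominator factors: ψ - 5/3 = -28/15 at ψ = -1/5 — none vanishes.
Branch term sqrt(1 - ψ/(-11/12)): argument at -1/5 is 43/55, nonzero, so -1/5 is not its branch point (a point on a principal cut is still regular for the continued germ).
Branch term log(1 - ψ/(11/10)): argument at -1/5 is 13/11, nonzero, so -1/5 is not its branch point (a point on a principal cut is still regular for the continued germ).
So the germ continues analytically to -1/5.

The point is a regular point.


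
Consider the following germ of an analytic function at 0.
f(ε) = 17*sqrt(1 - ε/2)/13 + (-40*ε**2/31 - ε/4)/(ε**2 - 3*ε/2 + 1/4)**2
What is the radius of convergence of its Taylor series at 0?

The radius of convergence is 3/4 - (1/4)*sqrt(5).

Denominator factor (ε**2 - 3*ε/2 + 1/4)^2: discriminant 5/4, real irrational roots 3/4 + (1/4)*sqrt(5) and 3/4 - (1/4)*sqrt(5); poles of order 2, moduli 3/4 + (1/4)*sqrt(5) and 3/4 - (1/4)*sqrt(5).
Branch term (17/13)*sqrt(1 - ε/(2)): its argument vanishes at ε = 2, a square-root branch point, modulus 2.
The radius of convergence is the smallest modulus among the singular points: 3/4 - (1/4)*sqrt(5).


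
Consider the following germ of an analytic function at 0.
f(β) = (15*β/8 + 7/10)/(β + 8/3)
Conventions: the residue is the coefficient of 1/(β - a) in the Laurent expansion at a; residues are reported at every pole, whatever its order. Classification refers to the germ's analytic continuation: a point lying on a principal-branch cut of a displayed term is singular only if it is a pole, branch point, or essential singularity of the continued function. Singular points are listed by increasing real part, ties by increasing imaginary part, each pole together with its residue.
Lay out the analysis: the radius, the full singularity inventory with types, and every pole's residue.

Radius of convergence at 0: 8/3.
At -8/3: a pole of order 1; residue -43/10.

Denominator factor (β + 8/3): pole of order 1 at -8/3, modulus 8/3.
The radius of convergence is the smallest modulus among the singular points: 8/3.
At the order-1 pole -8/3 set g(β) = (β - (-8/3))*f(β) = 15*β/8 + 7/10.
Simple pole: residue = g(a) at a = -8/3, which is -43/10.


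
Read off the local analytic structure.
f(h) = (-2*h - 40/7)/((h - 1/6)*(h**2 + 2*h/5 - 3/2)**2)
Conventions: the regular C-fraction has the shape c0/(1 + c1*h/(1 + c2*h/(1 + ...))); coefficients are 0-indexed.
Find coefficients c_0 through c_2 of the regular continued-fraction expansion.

Taylor coefficients (expand at 0): a_0 = 320/21, a_1 = 944/9, a_2 = 41312/63.
c0 = a_0 = 320/21. Peel one level at a time: if S = 1 + c*h/S' with S'(0) = 1, then c is the h-coefficient of S and S' = c*h/(S - 1).
S_1 = c0/f = 1 + (-413/60)*h + (15649/3600)*h^2 + ...; c1 = -413/60.
S_2 = c1*h/(S_1 - 1) = 1 + (15649/24780)*h + ...; c2 = 15649/24780.

The regular C-fraction coefficients are [320/21, -413/60, 15649/24780].


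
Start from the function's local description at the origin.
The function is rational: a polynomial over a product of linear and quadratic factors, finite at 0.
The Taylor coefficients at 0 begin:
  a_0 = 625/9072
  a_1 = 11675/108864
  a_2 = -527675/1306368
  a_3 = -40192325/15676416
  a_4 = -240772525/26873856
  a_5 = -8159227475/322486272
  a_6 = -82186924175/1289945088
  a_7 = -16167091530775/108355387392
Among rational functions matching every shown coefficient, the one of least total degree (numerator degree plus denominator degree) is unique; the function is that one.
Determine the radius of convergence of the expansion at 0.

No rational of total degree below 6 reproduces all 8 coefficients; solving the [2/4] Pade equations on them gives f(ρ) = (ρ**2 + 3*ρ/5 - 5/28)/((ρ - 3/5)**3*(ρ + 12)), whose expansion matches every shown term.
Denominator factor (ρ + 12): pole of order 1 at -12, modulus 12.
Denominator factor (ρ - 3/5)^3: pole of order 3 at 3/5, modulus 3/5.
The radius of convergence is the smallest modulus among the singular points: 3/5.

The radius of convergence is 3/5.


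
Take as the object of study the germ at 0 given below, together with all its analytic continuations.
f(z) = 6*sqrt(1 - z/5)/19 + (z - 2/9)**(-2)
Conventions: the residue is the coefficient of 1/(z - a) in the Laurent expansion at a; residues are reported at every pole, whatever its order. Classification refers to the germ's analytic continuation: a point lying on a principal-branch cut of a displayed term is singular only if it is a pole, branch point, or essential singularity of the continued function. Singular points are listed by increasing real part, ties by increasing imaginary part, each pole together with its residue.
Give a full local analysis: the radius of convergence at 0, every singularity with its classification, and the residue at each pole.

Radius of convergence at 0: 2/9.
At 2/9: a pole of order 2; residue 0.
At 5: an algebraic (square-root) branch point.

Denominator factor (z - 2/9)^2: pole of order 2 at 2/9, modulus 2/9.
Branch term (6/19)*sqrt(1 - z/(5)): its argument vanishes at z = 5, a square-root branch point, modulus 5.
The radius of convergence is the smallest modulus among the singular points: 2/9.
The branch term is analytic at 2/9 and contributes nothing to the residue; only the rational part matters.
At the order-2 pole 2/9 set g(z) = (z - (2/9))^2*(rational part) = 1.
Order-2 pole: residue = g'(a); g'(2/9) = 0, so the residue is 0.
List the singular points by increasing real part (a conjugate pair: the negative imaginary part first).


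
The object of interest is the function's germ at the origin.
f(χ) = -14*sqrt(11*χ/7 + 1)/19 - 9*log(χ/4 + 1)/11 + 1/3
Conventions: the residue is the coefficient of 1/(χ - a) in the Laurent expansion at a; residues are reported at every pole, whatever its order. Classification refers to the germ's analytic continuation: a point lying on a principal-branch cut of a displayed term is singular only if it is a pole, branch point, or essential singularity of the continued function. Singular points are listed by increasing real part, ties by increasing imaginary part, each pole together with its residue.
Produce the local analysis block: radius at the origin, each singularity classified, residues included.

Radius of convergence at 0: 7/11.
At -4: a logarithmic branch point.
At -7/11: an algebraic (square-root) branch point.

Branch term (-14/19)*sqrt(1 - χ/(-7/11)): its argument vanishes at χ = -7/11, a square-root branch point, modulus 7/11.
Branch term (-9/11)*log(1 - χ/(-4)): its argument vanishes at χ = -4, a logarithmic branch point, modulus 4.
The radius of convergence is the smallest modulus among the singular points: 7/11.
List the singular points by increasing real part (a conjugate pair: the negative imaginary part first).


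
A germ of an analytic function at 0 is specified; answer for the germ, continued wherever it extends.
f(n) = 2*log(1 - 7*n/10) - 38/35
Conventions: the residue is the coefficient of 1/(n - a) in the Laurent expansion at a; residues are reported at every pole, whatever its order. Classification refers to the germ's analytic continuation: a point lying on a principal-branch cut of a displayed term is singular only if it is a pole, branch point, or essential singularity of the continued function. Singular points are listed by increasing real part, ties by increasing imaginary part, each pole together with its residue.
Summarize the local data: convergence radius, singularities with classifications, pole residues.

Radius of convergence at 0: 10/7.
At 10/7: a logarithmic branch point.

Branch term (2)*log(1 - n/(10/7)): its argument vanishes at n = 10/7, a logarithmic branch point, modulus 10/7.
The radius of convergence is the smallest modulus among the singular points: 10/7.


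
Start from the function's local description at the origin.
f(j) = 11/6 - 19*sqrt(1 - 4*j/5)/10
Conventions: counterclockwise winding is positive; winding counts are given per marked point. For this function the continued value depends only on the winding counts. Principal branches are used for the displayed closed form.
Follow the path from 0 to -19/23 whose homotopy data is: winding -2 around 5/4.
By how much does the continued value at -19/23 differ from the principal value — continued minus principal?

Continued minus principal equals 0.

The rational part is single-valued and drops out of the difference; each branch term changes only by its own monodromy.
(-19/10)*sqrt(1 - j/(5/4)): winding -2 is even, the square root returns to the same sheet, contribution 0.
Summing the contributions at j = -19/23 gives 0.


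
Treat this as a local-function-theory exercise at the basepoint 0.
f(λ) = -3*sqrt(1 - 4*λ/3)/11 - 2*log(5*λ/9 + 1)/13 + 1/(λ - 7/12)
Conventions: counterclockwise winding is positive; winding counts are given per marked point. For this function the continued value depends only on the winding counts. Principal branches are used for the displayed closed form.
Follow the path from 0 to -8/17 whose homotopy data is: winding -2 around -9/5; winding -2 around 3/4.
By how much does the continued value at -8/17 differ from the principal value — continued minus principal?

Continued minus principal equals (8/13)*pi*i.

The rational part is single-valued and drops out of the difference; each branch term changes only by its own monodromy.
(-2/13)*log(1 - λ/(-9/5)): each positive loop around -9/5 adds 2*pi*i to the log, so winding -2 contributes (-2/13)*(-2)*2*pi*i = (8/13)*pi*i.
(-3/11)*sqrt(1 - λ/(3/4)): winding -2 is even, the square root returns to the same sheet, contribution 0.
Summing the contributions at λ = -8/17 gives (8/13)*pi*i.


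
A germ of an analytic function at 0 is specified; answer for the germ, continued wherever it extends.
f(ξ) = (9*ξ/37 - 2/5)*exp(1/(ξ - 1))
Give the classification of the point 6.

The point is a regular point.

There is no denominator, hence no pole anywhere.
The essential point of exp(1/(ξ - (1))) is 1, not 6.
So the germ continues analytically to 6.


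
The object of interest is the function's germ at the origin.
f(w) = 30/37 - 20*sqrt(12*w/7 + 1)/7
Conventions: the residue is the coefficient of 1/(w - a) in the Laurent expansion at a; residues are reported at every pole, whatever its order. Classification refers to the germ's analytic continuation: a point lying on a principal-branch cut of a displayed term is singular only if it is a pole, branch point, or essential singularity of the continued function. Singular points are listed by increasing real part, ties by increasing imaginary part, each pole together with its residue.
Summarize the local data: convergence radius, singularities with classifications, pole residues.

Branch term (-20/7)*sqrt(1 - w/(-7/12)): its argument vanishes at w = -7/12, a square-root branch point, modulus 7/12.
The radius of convergence is the smallest modulus among the singular points: 7/12.

Radius of convergence at 0: 7/12.
At -7/12: an algebraic (square-root) branch point.


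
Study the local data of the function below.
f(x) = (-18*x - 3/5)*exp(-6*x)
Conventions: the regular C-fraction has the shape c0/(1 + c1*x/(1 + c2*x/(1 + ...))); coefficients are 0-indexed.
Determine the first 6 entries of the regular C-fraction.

Taylor coefficients (expand at 0): a_0 = -3/5, a_1 = -72/5, a_2 = 486/5, a_3 = -1512/5, a_4 = 3078/5, a_5 = -23328/25.
c0 = a_0 = -3/5. Peel one level at a time: if S = 1 + c*x/S' with S'(0) = 1, then c is the x-coefficient of S and S' = c*x/(S - 1).
S_1 = c0/f = 1 + (-24)*x + (738)*x^2 + ...; c1 = -24.
S_2 = c1*x/(S_1 - 1) = 1 + (123/4)*x + (393/16)*x^2 + ...; c2 = 123/4.
S_3 = c2*x/(S_2 - 1) = 1 + (-131/164)*x + (-2579/1681)*x^2 + ...; c3 = -131/164.
S_4 = c3*x/(S_3 - 1) = 1 + (-10316/5371)*x + (79728/85805)*x^2 + ...; c4 = -10316/5371.
S_5 = c4*x/(S_4 - 1) = 1 + (817212/1689245)*x + ...; c5 = 817212/1689245.

The regular C-fraction coefficients are [-3/5, -24, 123/4, -131/164, -10316/5371, 817212/1689245].


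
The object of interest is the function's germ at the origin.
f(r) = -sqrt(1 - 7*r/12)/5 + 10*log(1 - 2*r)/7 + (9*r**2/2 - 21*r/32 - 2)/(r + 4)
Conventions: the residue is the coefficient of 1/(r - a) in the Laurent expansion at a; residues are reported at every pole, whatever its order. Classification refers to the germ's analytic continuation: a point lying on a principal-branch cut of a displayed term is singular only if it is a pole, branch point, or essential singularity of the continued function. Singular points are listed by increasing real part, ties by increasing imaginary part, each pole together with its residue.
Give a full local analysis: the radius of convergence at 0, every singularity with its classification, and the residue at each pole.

Radius of convergence at 0: 1/2.
At -4: a pole of order 1; residue 581/8.
At 1/2: a logarithmic branch point.
At 12/7: an algebraic (square-root) branch point.

Denominator factor (r + 4): pole of order 1 at -4, modulus 4.
Branch term (-1/5)*sqrt(1 - r/(12/7)): its argument vanishes at r = 12/7, a square-root branch point, modulus 12/7.
Branch term (10/7)*log(1 - r/(1/2)): its argument vanishes at r = 1/2, a logarithmic branch point, modulus 1/2.
The radius of convergence is the smallest modulus among the singular points: 1/2.
The branch terms are analytic at -4 and contribute nothing to the residue; only the rational part matters.
At the order-1 pole -4 set g(r) = (r - (-4))*(rational part) = 9*r**2/2 - 21*r/32 - 2.
Simple pole: residue = g(a) at a = -4, which is 581/8.
List the singular points by increasing real part (a conjugate pair: the negative imaginary part first).
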